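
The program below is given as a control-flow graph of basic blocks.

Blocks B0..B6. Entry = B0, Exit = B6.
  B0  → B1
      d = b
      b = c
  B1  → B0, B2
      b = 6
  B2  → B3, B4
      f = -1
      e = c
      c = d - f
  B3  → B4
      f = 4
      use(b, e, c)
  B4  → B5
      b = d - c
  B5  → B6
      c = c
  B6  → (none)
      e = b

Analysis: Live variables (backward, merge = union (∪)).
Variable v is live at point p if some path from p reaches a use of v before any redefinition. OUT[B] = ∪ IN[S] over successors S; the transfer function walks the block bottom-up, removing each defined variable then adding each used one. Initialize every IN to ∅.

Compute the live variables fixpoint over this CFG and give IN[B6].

Answer: {b}

Trace:
Converged values:
  B0: | IN={b, c} | OUT={c, d}
  B1: | IN={c, d} | OUT={b, c, d}
  B2: | IN={b, c, d} | OUT={b, c, d, e}
  B3: | IN={b, c, d, e} | OUT={c, d}
  B4: | IN={c, d} | OUT={b, c}
  B5: | IN={b, c} | OUT={b}
  B6: | IN={b} | OUT={}

B6 is the boundary node: OUT[B6] = {}
Applying B6's transfer function to that OUT value gives IN[B6] (row B6 above).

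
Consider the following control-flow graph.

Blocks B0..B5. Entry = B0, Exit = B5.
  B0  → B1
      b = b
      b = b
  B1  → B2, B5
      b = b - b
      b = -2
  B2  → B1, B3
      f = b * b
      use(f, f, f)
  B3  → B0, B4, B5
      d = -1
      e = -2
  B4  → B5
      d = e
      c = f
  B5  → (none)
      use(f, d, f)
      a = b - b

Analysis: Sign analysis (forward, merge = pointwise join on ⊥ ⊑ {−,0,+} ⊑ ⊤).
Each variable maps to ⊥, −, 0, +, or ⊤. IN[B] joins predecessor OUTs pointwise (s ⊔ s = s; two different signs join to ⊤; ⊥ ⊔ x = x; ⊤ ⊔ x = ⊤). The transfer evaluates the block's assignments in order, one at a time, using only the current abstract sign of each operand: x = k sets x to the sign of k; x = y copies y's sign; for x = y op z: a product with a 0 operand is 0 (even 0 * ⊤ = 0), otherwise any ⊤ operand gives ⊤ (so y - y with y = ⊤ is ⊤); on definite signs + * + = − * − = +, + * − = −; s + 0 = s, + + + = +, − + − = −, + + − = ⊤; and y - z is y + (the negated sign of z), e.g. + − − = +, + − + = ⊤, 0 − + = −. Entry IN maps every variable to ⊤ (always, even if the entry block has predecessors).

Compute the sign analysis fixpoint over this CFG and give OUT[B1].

Converged values:
  B0: | IN=(all ⊤) | OUT=(all ⊤)
  B1: | IN=(all ⊤) | OUT={b:-; rest ⊤}
  B2: | IN={b:-; rest ⊤} | OUT={b:-, f:+; rest ⊤}
  B3: | IN={b:-, f:+; rest ⊤} | OUT={b:-, d:-, e:-, f:+; rest ⊤}
  B4: | IN={b:-, d:-, e:-, f:+; rest ⊤} | OUT={b:-, c:+, d:-, e:-, f:+; rest ⊤}
  B5: | IN={b:-; rest ⊤} | OUT={b:-; rest ⊤}

Merge at B1: IN[B1] = OUT[B0] ⊔ OUT[B2] = {a: ⊤, b: ⊤, c: ⊤, d: ⊤, e: ⊤, f: ⊤}
Applying B1's transfer function to that IN value gives OUT[B1] (row B1 above).

Answer: {a: ⊤, b: -, c: ⊤, d: ⊤, e: ⊤, f: ⊤}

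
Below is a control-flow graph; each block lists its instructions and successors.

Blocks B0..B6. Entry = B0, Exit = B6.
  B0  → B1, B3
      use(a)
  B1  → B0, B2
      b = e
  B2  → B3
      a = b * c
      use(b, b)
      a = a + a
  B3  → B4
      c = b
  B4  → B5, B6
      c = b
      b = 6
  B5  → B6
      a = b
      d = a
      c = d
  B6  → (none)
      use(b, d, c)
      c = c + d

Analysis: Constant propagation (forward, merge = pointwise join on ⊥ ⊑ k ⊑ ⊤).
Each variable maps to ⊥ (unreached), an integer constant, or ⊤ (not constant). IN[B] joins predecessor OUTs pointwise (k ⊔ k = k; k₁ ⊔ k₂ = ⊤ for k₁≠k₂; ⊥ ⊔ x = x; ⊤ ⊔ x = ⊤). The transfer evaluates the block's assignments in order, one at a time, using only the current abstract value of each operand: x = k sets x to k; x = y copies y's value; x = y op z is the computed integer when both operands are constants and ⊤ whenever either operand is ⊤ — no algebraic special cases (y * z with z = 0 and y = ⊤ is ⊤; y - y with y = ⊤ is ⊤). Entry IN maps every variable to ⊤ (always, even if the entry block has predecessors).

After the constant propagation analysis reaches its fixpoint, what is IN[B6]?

Fixpoint table:
  B0:  IN=(all ⊤)  OUT=(all ⊤)
  B1:  IN=(all ⊤)  OUT=(all ⊤)
  B2:  IN=(all ⊤)  OUT=(all ⊤)
  B3:  IN=(all ⊤)  OUT=(all ⊤)
  B4:  IN=(all ⊤)  OUT={b:6; rest ⊤}
  B5:  IN={b:6; rest ⊤}  OUT={a:6, b:6, c:6, d:6; rest ⊤}
  B6:  IN={b:6; rest ⊤}  OUT={b:6; rest ⊤}

Merge at B6: IN[B6] = OUT[B4] ⊔ OUT[B5] = {a: ⊤, b: 6, c: ⊤, d: ⊤, e: ⊤, f: ⊤}

Answer: {a: ⊤, b: 6, c: ⊤, d: ⊤, e: ⊤, f: ⊤}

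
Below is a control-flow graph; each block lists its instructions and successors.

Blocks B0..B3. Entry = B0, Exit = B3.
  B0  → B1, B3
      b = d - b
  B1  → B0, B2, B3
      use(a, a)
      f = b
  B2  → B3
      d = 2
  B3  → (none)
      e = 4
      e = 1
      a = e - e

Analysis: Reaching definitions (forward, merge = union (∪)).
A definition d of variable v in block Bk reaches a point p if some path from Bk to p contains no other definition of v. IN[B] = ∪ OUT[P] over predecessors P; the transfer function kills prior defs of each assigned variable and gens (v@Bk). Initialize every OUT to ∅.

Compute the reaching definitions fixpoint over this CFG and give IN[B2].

Per-block solution:
  B0:  IN={b@B0, f@B1}  OUT={b@B0, f@B1}
  B1:  IN={b@B0, f@B1}  OUT={b@B0, f@B1}
  B2:  IN={b@B0, f@B1}  OUT={b@B0, d@B2, f@B1}
  B3:  IN={b@B0, d@B2, f@B1}  OUT={a@B3, b@B0, d@B2, e@B3, f@B1}

Merge at B2: IN[B2] = OUT[B1] = {b@B0, f@B1}

Answer: {b@B0, f@B1}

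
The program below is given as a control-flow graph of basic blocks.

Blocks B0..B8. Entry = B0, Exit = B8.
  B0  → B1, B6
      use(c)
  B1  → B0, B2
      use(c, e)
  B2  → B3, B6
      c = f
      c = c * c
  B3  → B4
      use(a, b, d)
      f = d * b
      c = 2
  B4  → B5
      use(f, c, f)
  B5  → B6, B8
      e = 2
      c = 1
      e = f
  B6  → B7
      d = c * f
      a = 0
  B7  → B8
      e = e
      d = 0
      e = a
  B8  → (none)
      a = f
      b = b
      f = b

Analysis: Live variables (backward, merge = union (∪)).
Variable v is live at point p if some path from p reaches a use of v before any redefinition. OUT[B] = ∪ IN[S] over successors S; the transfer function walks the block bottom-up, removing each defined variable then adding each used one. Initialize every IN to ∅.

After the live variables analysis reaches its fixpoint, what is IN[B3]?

Answer: {a, b, d}

Derivation:
Per-block solution:
  B0:   IN={a, b, c, d, e, f}   OUT={a, b, c, d, e, f}
  B1:   IN={a, b, c, d, e, f}   OUT={a, b, c, d, e, f}
  B2:   IN={a, b, d, e, f}   OUT={a, b, c, d, e, f}
  B3:   IN={a, b, d}   OUT={b, c, f}
  B4:   IN={b, c, f}   OUT={b, f}
  B5:   IN={b, f}   OUT={b, c, e, f}
  B6:   IN={b, c, e, f}   OUT={a, b, e, f}
  B7:   IN={a, b, e, f}   OUT={b, f}
  B8:   IN={b, f}   OUT={}

Merge at B3: OUT[B3] = IN[B4] = {b, c, f}
Applying B3's transfer function to that OUT value gives IN[B3] (row B3 above).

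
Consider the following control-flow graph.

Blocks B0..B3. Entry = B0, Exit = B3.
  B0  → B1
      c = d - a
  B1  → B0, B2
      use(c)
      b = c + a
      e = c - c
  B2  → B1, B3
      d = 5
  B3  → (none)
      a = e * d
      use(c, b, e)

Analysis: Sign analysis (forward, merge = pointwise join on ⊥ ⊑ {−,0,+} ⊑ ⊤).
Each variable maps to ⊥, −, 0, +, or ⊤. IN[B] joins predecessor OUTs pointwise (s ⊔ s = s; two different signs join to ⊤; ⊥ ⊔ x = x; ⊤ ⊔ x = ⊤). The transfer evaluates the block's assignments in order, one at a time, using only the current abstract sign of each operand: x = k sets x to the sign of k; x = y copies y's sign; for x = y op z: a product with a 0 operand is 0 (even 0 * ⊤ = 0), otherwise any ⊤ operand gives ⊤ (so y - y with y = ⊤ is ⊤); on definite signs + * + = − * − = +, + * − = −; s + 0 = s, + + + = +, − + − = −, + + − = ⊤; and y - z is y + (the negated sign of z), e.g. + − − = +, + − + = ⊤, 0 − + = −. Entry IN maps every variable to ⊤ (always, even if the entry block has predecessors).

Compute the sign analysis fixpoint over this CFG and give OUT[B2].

Converged values:
  B0:   IN=(all ⊤)   OUT=(all ⊤)
  B1:   IN=(all ⊤)   OUT=(all ⊤)
  B2:   IN=(all ⊤)   OUT={d:+; rest ⊤}
  B3:   IN={d:+; rest ⊤}   OUT={d:+; rest ⊤}

Merge at B2: IN[B2] = OUT[B1] = {a: ⊤, b: ⊤, c: ⊤, d: ⊤, e: ⊤, f: ⊤}
Applying B2's transfer function to that IN value gives OUT[B2] (row B2 above).

Answer: {a: ⊤, b: ⊤, c: ⊤, d: +, e: ⊤, f: ⊤}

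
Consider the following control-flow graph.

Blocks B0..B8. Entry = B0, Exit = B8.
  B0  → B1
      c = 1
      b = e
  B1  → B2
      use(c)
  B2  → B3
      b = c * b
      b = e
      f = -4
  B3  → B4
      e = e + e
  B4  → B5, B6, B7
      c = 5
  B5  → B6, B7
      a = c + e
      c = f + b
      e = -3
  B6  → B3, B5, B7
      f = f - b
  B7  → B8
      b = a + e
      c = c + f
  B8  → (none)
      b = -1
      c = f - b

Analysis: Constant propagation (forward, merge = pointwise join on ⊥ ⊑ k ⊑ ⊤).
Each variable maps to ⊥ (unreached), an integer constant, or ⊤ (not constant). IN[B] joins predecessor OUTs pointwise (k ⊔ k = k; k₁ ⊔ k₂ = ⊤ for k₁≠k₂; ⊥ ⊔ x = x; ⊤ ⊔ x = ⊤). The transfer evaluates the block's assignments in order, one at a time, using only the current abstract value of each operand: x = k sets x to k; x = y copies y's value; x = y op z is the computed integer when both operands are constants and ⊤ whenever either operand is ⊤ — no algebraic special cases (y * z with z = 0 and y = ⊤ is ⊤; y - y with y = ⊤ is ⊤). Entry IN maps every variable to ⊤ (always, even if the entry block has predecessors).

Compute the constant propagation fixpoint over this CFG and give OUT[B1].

Per-block solution:
  B0: | IN=(all ⊤) | OUT={c:1; rest ⊤}
  B1: | IN={c:1; rest ⊤} | OUT={c:1; rest ⊤}
  B2: | IN={c:1; rest ⊤} | OUT={c:1, f:-4; rest ⊤}
  B3: | IN=(all ⊤) | OUT=(all ⊤)
  B4: | IN=(all ⊤) | OUT={c:5; rest ⊤}
  B5: | IN=(all ⊤) | OUT={e:-3; rest ⊤}
  B6: | IN=(all ⊤) | OUT=(all ⊤)
  B7: | IN=(all ⊤) | OUT=(all ⊤)
  B8: | IN=(all ⊤) | OUT={b:-1; rest ⊤}

Merge at B1: IN[B1] = OUT[B0] = {a: ⊤, b: ⊤, c: 1, d: ⊤, e: ⊤, f: ⊤}
Applying B1's transfer function to that IN value gives OUT[B1] (row B1 above).

Answer: {a: ⊤, b: ⊤, c: 1, d: ⊤, e: ⊤, f: ⊤}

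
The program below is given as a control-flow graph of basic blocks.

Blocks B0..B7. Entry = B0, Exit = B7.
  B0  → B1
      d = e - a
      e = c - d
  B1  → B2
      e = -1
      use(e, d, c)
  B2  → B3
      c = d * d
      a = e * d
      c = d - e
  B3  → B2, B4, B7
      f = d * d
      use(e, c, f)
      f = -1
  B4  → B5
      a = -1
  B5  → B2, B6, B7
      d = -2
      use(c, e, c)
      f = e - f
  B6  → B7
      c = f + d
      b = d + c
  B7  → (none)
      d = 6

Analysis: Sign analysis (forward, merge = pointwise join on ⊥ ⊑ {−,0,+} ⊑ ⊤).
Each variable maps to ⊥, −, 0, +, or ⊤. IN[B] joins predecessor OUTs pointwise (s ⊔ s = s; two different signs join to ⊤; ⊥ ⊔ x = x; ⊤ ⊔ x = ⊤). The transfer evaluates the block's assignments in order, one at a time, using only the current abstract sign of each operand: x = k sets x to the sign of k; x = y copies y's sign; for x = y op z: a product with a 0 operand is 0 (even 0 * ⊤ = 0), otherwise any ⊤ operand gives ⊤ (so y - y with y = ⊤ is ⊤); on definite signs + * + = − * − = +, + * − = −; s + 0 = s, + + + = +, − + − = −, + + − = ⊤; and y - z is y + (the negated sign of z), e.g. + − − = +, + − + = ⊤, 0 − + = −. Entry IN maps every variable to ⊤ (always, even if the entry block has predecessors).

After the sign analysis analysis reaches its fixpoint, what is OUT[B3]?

Fixpoint table:
  B0:   IN=(all ⊤)   OUT=(all ⊤)
  B1:   IN=(all ⊤)   OUT={e:-; rest ⊤}
  B2:   IN={e:-; rest ⊤}   OUT={e:-; rest ⊤}
  B3:   IN={e:-; rest ⊤}   OUT={e:-, f:-; rest ⊤}
  B4:   IN={e:-, f:-; rest ⊤}   OUT={a:-, e:-, f:-; rest ⊤}
  B5:   IN={a:-, e:-, f:-; rest ⊤}   OUT={a:-, d:-, e:-; rest ⊤}
  B6:   IN={a:-, d:-, e:-; rest ⊤}   OUT={a:-, d:-, e:-; rest ⊤}
  B7:   IN={e:-; rest ⊤}   OUT={d:+, e:-; rest ⊤}

Merge at B3: IN[B3] = OUT[B2] = {a: ⊤, b: ⊤, c: ⊤, d: ⊤, e: -, f: ⊤}
Applying B3's transfer function to that IN value gives OUT[B3] (row B3 above).

Answer: {a: ⊤, b: ⊤, c: ⊤, d: ⊤, e: -, f: -}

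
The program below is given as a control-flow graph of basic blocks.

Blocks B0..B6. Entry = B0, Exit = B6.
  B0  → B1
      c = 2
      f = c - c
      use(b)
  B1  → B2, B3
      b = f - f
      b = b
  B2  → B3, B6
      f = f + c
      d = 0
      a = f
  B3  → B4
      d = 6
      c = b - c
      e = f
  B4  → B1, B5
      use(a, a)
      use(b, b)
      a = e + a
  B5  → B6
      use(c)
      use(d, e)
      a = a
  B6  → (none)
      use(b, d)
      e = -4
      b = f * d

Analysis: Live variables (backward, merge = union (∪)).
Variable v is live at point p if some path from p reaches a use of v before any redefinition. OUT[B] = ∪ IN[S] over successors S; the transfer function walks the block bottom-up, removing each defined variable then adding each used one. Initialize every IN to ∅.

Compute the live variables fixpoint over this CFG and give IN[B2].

Converged values:
  B0:   IN={a, b}   OUT={a, c, f}
  B1:   IN={a, c, f}   OUT={a, b, c, f}
  B2:   IN={b, c, f}   OUT={a, b, c, d, f}
  B3:   IN={a, b, c, f}   OUT={a, b, c, d, e, f}
  B4:   IN={a, b, c, d, e, f}   OUT={a, b, c, d, e, f}
  B5:   IN={a, b, c, d, e, f}   OUT={b, d, f}
  B6:   IN={b, d, f}   OUT={}

Merge at B2: OUT[B2] = IN[B3] ⊔ IN[B6] = {a, b, c, d, f}
Applying B2's transfer function to that OUT value gives IN[B2] (row B2 above).

Answer: {b, c, f}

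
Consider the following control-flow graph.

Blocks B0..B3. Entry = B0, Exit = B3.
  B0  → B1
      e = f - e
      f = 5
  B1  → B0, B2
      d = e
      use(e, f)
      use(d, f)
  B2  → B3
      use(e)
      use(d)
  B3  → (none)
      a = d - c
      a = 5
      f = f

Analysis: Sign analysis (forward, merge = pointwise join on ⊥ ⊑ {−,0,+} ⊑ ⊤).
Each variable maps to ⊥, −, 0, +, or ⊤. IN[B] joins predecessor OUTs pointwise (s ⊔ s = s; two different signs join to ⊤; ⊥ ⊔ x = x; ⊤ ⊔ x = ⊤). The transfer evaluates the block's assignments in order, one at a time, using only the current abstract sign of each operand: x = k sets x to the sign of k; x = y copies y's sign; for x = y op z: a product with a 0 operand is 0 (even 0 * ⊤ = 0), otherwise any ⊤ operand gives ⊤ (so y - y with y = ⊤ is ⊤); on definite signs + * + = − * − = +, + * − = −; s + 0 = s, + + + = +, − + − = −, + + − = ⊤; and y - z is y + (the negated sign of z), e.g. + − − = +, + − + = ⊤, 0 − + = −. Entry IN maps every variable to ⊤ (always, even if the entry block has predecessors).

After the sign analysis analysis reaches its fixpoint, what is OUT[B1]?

Answer: {a: ⊤, b: ⊤, c: ⊤, d: ⊤, e: ⊤, f: +}

Working:
Converged values:
  B0: | IN=(all ⊤) | OUT={f:+; rest ⊤}
  B1: | IN={f:+; rest ⊤} | OUT={f:+; rest ⊤}
  B2: | IN={f:+; rest ⊤} | OUT={f:+; rest ⊤}
  B3: | IN={f:+; rest ⊤} | OUT={a:+, f:+; rest ⊤}

Merge at B1: IN[B1] = OUT[B0] = {a: ⊤, b: ⊤, c: ⊤, d: ⊤, e: ⊤, f: +}
Applying B1's transfer function to that IN value gives OUT[B1] (row B1 above).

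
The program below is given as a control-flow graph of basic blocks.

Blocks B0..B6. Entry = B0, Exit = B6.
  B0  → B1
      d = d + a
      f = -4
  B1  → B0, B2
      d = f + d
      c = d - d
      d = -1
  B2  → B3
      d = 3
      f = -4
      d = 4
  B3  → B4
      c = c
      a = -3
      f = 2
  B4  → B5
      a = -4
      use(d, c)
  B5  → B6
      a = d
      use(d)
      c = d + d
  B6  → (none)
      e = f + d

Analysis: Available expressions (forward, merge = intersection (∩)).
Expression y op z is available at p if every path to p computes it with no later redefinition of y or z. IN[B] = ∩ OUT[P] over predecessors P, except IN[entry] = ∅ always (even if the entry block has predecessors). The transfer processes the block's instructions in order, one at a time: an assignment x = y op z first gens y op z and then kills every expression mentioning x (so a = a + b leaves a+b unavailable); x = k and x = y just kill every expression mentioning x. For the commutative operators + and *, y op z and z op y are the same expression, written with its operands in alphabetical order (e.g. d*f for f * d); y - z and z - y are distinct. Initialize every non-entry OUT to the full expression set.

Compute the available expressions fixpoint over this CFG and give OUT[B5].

Converged values:
  B0: | IN={} | OUT={}
  B1: | IN={} | OUT={}
  B2: | IN={} | OUT={}
  B3: | IN={} | OUT={}
  B4: | IN={} | OUT={}
  B5: | IN={} | OUT={d+d}
  B6: | IN={d+d} | OUT={d+d, d+f}

Merge at B5: IN[B5] = OUT[B4] = {}
Applying B5's transfer function to that IN value gives OUT[B5] (row B5 above).

Answer: {d+d}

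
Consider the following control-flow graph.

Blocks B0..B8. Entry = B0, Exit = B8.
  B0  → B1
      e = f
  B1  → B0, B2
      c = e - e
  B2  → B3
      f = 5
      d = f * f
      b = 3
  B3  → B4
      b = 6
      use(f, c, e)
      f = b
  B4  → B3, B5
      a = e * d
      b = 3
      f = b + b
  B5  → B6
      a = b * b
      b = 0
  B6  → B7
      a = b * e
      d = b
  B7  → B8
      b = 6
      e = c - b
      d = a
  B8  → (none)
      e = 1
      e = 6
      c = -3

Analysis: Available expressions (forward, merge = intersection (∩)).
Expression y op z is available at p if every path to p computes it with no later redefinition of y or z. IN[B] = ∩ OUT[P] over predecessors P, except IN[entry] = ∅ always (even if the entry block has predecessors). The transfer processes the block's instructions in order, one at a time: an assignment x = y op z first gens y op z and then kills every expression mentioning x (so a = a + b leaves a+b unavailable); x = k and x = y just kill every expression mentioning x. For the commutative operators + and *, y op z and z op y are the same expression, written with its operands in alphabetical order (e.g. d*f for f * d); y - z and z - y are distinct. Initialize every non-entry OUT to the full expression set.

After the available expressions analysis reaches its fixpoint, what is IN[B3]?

Answer: {e-e}

Derivation:
Converged values:
  B0:  IN={}  OUT={}
  B1:  IN={}  OUT={e-e}
  B2:  IN={e-e}  OUT={e-e, f*f}
  B3:  IN={e-e}  OUT={e-e}
  B4:  IN={e-e}  OUT={b+b, d*e, e-e}
  B5:  IN={b+b, d*e, e-e}  OUT={d*e, e-e}
  B6:  IN={d*e, e-e}  OUT={b*e, e-e}
  B7:  IN={b*e, e-e}  OUT={c-b}
  B8:  IN={c-b}  OUT={}

Merge at B3: IN[B3] = OUT[B2] ∩ OUT[B4] = {e-e}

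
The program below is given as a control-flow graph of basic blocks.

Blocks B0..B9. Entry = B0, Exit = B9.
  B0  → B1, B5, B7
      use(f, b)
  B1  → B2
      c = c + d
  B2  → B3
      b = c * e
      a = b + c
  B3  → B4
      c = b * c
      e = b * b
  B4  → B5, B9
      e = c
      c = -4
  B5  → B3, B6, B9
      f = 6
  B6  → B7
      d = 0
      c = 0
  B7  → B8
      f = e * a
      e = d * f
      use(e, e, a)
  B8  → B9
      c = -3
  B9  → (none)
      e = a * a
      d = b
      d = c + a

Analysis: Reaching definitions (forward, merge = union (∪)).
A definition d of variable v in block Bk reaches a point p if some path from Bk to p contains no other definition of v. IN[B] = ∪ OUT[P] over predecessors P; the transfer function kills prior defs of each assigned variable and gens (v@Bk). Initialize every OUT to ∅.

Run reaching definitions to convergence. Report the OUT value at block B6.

Converged values:
  B0: | IN={} | OUT={}
  B1: | IN={} | OUT={c@B1}
  B2: | IN={c@B1} | OUT={a@B2, b@B2, c@B1}
  B3: | IN={a@B2, b@B2, c@B1, c@B4, e@B4, f@B5} | OUT={a@B2, b@B2, c@B3, e@B3, f@B5}
  B4: | IN={a@B2, b@B2, c@B3, e@B3, f@B5} | OUT={a@B2, b@B2, c@B4, e@B4, f@B5}
  B5: | IN={a@B2, b@B2, c@B4, e@B4, f@B5} | OUT={a@B2, b@B2, c@B4, e@B4, f@B5}
  B6: | IN={a@B2, b@B2, c@B4, e@B4, f@B5} | OUT={a@B2, b@B2, c@B6, d@B6, e@B4, f@B5}
  B7: | IN={a@B2, b@B2, c@B6, d@B6, e@B4, f@B5} | OUT={a@B2, b@B2, c@B6, d@B6, e@B7, f@B7}
  B8: | IN={a@B2, b@B2, c@B6, d@B6, e@B7, f@B7} | OUT={a@B2, b@B2, c@B8, d@B6, e@B7, f@B7}
  B9: | IN={a@B2, b@B2, c@B4, c@B8, d@B6, e@B4, e@B7, f@B5, f@B7} | OUT={a@B2, b@B2, c@B4, c@B8, d@B9, e@B9, f@B5, f@B7}

Merge at B6: IN[B6] = OUT[B5] = {a@B2, b@B2, c@B4, e@B4, f@B5}
Applying B6's transfer function to that IN value gives OUT[B6] (row B6 above).

Answer: {a@B2, b@B2, c@B6, d@B6, e@B4, f@B5}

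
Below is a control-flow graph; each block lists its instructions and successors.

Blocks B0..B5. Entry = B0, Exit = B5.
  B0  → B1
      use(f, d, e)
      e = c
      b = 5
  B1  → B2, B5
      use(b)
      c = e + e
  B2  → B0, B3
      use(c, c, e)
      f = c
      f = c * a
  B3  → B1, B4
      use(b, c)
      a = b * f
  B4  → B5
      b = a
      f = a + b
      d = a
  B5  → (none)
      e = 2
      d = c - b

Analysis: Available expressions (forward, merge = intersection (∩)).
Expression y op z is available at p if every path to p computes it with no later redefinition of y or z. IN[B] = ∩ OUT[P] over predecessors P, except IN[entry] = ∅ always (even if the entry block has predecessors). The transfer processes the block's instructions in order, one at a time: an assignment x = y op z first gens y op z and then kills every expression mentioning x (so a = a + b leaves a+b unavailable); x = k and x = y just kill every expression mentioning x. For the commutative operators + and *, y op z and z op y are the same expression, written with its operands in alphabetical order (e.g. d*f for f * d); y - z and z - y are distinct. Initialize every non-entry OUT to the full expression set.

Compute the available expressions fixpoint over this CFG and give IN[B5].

Answer: {e+e}

Trace:
Converged values:
  B0: | IN={} | OUT={}
  B1: | IN={} | OUT={e+e}
  B2: | IN={e+e} | OUT={a*c, e+e}
  B3: | IN={a*c, e+e} | OUT={b*f, e+e}
  B4: | IN={b*f, e+e} | OUT={a+b, e+e}
  B5: | IN={e+e} | OUT={c-b}

Merge at B5: IN[B5] = OUT[B1] ∩ OUT[B4] = {e+e}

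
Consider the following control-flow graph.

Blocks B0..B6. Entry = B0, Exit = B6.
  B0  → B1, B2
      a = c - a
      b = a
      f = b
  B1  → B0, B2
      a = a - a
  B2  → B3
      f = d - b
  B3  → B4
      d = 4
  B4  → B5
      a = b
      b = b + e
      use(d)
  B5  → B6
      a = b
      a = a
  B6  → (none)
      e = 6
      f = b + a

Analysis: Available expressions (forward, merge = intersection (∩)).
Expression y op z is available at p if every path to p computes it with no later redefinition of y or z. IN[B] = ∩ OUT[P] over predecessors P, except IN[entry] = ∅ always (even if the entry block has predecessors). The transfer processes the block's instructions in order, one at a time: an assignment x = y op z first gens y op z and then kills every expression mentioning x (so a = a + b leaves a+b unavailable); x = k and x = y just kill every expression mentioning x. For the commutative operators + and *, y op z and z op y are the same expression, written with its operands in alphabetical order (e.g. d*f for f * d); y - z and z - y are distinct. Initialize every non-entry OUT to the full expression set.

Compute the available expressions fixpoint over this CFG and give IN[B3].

Fixpoint table:
  B0:   IN={}   OUT={}
  B1:   IN={}   OUT={}
  B2:   IN={}   OUT={d-b}
  B3:   IN={d-b}   OUT={}
  B4:   IN={}   OUT={}
  B5:   IN={}   OUT={}
  B6:   IN={}   OUT={a+b}

Merge at B3: IN[B3] = OUT[B2] = {d-b}

Answer: {d-b}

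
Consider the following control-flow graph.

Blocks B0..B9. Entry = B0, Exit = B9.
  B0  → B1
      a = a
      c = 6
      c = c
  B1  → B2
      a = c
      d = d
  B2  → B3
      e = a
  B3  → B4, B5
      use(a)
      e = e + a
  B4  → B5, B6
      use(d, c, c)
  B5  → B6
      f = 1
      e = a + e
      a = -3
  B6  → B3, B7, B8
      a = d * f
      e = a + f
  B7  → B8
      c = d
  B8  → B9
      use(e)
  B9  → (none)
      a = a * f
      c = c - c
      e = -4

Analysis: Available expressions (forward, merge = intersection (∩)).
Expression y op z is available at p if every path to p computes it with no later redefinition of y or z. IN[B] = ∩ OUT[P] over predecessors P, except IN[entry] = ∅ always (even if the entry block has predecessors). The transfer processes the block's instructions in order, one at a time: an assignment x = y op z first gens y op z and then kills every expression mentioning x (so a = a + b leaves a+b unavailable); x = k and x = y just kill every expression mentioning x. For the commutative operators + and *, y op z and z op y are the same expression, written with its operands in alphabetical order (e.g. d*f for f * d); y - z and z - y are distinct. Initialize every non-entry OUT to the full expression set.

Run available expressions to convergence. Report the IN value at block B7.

Per-block solution:
  B0: | IN={} | OUT={}
  B1: | IN={} | OUT={}
  B2: | IN={} | OUT={}
  B3: | IN={} | OUT={}
  B4: | IN={} | OUT={}
  B5: | IN={} | OUT={}
  B6: | IN={} | OUT={a+f, d*f}
  B7: | IN={a+f, d*f} | OUT={a+f, d*f}
  B8: | IN={a+f, d*f} | OUT={a+f, d*f}
  B9: | IN={a+f, d*f} | OUT={d*f}

Merge at B7: IN[B7] = OUT[B6] = {a+f, d*f}

Answer: {a+f, d*f}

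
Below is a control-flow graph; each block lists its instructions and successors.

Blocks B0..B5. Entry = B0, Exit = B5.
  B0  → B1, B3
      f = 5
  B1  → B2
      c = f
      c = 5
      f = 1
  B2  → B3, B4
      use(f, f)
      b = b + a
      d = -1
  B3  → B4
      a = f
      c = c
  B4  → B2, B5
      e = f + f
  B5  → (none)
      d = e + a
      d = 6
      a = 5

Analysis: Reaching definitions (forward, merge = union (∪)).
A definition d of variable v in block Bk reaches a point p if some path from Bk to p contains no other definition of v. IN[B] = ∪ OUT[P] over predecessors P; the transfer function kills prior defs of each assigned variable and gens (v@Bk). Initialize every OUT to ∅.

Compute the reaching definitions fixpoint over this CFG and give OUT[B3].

Converged values:
  B0:  IN={}  OUT={f@B0}
  B1:  IN={f@B0}  OUT={c@B1, f@B1}
  B2:  IN={a@B3, b@B2, c@B1, c@B3, d@B2, e@B4, f@B0, f@B1}  OUT={a@B3, b@B2, c@B1, c@B3, d@B2, e@B4, f@B0, f@B1}
  B3:  IN={a@B3, b@B2, c@B1, c@B3, d@B2, e@B4, f@B0, f@B1}  OUT={a@B3, b@B2, c@B3, d@B2, e@B4, f@B0, f@B1}
  B4:  IN={a@B3, b@B2, c@B1, c@B3, d@B2, e@B4, f@B0, f@B1}  OUT={a@B3, b@B2, c@B1, c@B3, d@B2, e@B4, f@B0, f@B1}
  B5:  IN={a@B3, b@B2, c@B1, c@B3, d@B2, e@B4, f@B0, f@B1}  OUT={a@B5, b@B2, c@B1, c@B3, d@B5, e@B4, f@B0, f@B1}

Merge at B3: IN[B3] = OUT[B0] ⊔ OUT[B2] = {a@B3, b@B2, c@B1, c@B3, d@B2, e@B4, f@B0, f@B1}
Applying B3's transfer function to that IN value gives OUT[B3] (row B3 above).

Answer: {a@B3, b@B2, c@B3, d@B2, e@B4, f@B0, f@B1}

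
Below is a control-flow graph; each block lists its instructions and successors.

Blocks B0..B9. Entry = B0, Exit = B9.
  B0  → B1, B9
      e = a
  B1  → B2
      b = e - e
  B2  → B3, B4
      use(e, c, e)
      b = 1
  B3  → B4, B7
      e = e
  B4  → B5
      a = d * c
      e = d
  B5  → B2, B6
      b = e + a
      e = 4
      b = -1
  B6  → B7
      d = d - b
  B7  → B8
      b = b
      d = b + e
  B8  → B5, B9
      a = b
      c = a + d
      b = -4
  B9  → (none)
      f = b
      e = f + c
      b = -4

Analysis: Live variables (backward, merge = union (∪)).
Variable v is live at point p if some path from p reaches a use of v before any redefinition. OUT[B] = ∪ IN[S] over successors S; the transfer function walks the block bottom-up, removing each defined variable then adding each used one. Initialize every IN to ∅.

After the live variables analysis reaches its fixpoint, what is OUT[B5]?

Per-block solution:
  B0:   IN={a, b, c, d}   OUT={b, c, d, e}
  B1:   IN={c, d, e}   OUT={c, d, e}
  B2:   IN={c, d, e}   OUT={b, c, d, e}
  B3:   IN={b, c, d, e}   OUT={b, c, d, e}
  B4:   IN={c, d}   OUT={a, c, d, e}
  B5:   IN={a, c, d, e}   OUT={b, c, d, e}
  B6:   IN={b, d, e}   OUT={b, e}
  B7:   IN={b, e}   OUT={b, d, e}
  B8:   IN={b, d, e}   OUT={a, b, c, d, e}
  B9:   IN={b, c}   OUT={}

Merge at B5: OUT[B5] = IN[B2] ⊔ IN[B6] = {b, c, d, e}

Answer: {b, c, d, e}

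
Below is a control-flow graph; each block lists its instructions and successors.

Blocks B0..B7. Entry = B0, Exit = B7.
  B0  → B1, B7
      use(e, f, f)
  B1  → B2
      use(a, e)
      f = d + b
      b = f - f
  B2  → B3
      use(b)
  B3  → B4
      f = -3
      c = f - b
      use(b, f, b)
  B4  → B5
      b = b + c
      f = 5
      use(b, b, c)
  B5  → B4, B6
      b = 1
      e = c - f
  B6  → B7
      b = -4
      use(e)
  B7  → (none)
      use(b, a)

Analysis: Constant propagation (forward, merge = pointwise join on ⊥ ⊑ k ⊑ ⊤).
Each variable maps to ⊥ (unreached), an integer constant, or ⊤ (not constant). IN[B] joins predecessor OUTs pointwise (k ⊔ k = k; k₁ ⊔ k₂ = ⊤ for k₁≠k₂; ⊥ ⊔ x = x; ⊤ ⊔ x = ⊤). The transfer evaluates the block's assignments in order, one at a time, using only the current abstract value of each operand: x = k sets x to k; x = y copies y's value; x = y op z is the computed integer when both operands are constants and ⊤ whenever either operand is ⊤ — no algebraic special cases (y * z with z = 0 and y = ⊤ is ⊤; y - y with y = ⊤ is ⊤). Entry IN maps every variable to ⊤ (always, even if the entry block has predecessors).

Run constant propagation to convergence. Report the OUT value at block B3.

Per-block solution:
  B0: | IN=(all ⊤) | OUT=(all ⊤)
  B1: | IN=(all ⊤) | OUT=(all ⊤)
  B2: | IN=(all ⊤) | OUT=(all ⊤)
  B3: | IN=(all ⊤) | OUT={f:-3; rest ⊤}
  B4: | IN=(all ⊤) | OUT={f:5; rest ⊤}
  B5: | IN={f:5; rest ⊤} | OUT={b:1, f:5; rest ⊤}
  B6: | IN={b:1, f:5; rest ⊤} | OUT={b:-4, f:5; rest ⊤}
  B7: | IN=(all ⊤) | OUT=(all ⊤)

Merge at B3: IN[B3] = OUT[B2] = {a: ⊤, b: ⊤, c: ⊤, d: ⊤, e: ⊤, f: ⊤}
Applying B3's transfer function to that IN value gives OUT[B3] (row B3 above).

Answer: {a: ⊤, b: ⊤, c: ⊤, d: ⊤, e: ⊤, f: -3}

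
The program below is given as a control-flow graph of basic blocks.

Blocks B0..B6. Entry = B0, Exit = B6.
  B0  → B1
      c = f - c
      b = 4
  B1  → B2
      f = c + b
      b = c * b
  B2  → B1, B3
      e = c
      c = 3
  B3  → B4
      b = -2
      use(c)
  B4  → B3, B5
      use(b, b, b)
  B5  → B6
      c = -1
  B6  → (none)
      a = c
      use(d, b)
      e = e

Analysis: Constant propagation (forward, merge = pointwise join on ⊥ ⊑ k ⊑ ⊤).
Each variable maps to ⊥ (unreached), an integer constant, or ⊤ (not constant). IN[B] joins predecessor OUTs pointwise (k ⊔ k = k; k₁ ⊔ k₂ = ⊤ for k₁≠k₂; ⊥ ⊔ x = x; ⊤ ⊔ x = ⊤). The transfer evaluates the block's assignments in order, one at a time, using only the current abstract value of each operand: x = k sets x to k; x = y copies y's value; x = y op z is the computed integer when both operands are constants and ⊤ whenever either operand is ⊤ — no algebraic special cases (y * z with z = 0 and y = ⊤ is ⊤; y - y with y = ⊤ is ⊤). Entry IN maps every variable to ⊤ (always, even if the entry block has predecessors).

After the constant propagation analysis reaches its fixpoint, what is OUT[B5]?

Answer: {a: ⊤, b: -2, c: -1, d: ⊤, e: ⊤, f: ⊤}

Working:
Fixpoint table:
  B0:   IN=(all ⊤)   OUT={b:4; rest ⊤}
  B1:   IN=(all ⊤)   OUT=(all ⊤)
  B2:   IN=(all ⊤)   OUT={c:3; rest ⊤}
  B3:   IN={c:3; rest ⊤}   OUT={b:-2, c:3; rest ⊤}
  B4:   IN={b:-2, c:3; rest ⊤}   OUT={b:-2, c:3; rest ⊤}
  B5:   IN={b:-2, c:3; rest ⊤}   OUT={b:-2, c:-1; rest ⊤}
  B6:   IN={b:-2, c:-1; rest ⊤}   OUT={a:-1, b:-2, c:-1; rest ⊤}

Merge at B5: IN[B5] = OUT[B4] = {a: ⊤, b: -2, c: 3, d: ⊤, e: ⊤, f: ⊤}
Applying B5's transfer function to that IN value gives OUT[B5] (row B5 above).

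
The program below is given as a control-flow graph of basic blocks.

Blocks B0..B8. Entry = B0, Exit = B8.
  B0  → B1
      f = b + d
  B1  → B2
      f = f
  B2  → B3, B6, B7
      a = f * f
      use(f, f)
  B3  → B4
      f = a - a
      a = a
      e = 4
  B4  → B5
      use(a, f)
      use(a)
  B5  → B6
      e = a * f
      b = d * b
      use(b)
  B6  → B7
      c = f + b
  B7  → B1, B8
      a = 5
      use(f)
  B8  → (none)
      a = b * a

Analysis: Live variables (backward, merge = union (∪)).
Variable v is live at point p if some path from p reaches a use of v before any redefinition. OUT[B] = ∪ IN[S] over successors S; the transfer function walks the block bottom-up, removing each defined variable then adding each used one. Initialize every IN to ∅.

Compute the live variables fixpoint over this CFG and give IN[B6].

Per-block solution:
  B0:   IN={b, d}   OUT={b, d, f}
  B1:   IN={b, d, f}   OUT={b, d, f}
  B2:   IN={b, d, f}   OUT={a, b, d, f}
  B3:   IN={a, b, d}   OUT={a, b, d, f}
  B4:   IN={a, b, d, f}   OUT={a, b, d, f}
  B5:   IN={a, b, d, f}   OUT={b, d, f}
  B6:   IN={b, d, f}   OUT={b, d, f}
  B7:   IN={b, d, f}   OUT={a, b, d, f}
  B8:   IN={a, b}   OUT={}

Merge at B6: OUT[B6] = IN[B7] = {b, d, f}
Applying B6's transfer function to that OUT value gives IN[B6] (row B6 above).

Answer: {b, d, f}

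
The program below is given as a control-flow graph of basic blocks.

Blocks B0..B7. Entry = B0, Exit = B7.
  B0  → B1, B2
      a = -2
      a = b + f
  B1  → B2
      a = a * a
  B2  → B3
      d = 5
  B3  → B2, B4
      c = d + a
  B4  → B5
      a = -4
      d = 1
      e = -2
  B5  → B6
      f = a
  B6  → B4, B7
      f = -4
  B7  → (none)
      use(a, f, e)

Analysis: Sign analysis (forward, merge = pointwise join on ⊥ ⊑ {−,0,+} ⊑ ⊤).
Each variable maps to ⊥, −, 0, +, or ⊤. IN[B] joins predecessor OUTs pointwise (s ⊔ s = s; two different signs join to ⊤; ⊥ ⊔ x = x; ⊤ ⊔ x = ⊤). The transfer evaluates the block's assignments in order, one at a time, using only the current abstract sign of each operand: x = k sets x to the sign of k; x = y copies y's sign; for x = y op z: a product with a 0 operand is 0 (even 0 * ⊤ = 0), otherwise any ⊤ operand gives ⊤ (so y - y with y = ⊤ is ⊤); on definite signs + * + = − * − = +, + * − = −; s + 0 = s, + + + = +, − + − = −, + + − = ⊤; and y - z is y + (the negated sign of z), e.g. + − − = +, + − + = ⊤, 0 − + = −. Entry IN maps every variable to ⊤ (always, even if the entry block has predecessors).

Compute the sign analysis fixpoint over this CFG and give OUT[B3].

Answer: {a: ⊤, b: ⊤, c: ⊤, d: +, e: ⊤, f: ⊤}

Working:
Per-block solution:
  B0: | IN=(all ⊤) | OUT=(all ⊤)
  B1: | IN=(all ⊤) | OUT=(all ⊤)
  B2: | IN=(all ⊤) | OUT={d:+; rest ⊤}
  B3: | IN={d:+; rest ⊤} | OUT={d:+; rest ⊤}
  B4: | IN={d:+; rest ⊤} | OUT={a:-, d:+, e:-; rest ⊤}
  B5: | IN={a:-, d:+, e:-; rest ⊤} | OUT={a:-, d:+, e:-, f:-; rest ⊤}
  B6: | IN={a:-, d:+, e:-, f:-; rest ⊤} | OUT={a:-, d:+, e:-, f:-; rest ⊤}
  B7: | IN={a:-, d:+, e:-, f:-; rest ⊤} | OUT={a:-, d:+, e:-, f:-; rest ⊤}

Merge at B3: IN[B3] = OUT[B2] = {a: ⊤, b: ⊤, c: ⊤, d: +, e: ⊤, f: ⊤}
Applying B3's transfer function to that IN value gives OUT[B3] (row B3 above).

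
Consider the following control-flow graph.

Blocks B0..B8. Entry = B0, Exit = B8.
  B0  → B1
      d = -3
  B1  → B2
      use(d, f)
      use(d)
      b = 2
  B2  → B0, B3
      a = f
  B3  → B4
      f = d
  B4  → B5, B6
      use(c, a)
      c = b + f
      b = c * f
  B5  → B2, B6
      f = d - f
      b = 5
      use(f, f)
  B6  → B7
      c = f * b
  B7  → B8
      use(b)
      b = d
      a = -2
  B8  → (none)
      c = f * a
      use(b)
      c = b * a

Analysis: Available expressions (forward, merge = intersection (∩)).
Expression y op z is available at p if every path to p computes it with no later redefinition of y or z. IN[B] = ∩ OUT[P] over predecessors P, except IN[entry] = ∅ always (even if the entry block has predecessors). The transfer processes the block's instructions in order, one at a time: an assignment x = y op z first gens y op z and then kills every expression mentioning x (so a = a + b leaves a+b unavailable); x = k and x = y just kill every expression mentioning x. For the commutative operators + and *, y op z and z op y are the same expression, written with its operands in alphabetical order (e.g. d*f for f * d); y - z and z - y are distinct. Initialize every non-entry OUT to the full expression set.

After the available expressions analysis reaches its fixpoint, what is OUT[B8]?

Per-block solution:
  B0: | IN={} | OUT={}
  B1: | IN={} | OUT={}
  B2: | IN={} | OUT={}
  B3: | IN={} | OUT={}
  B4: | IN={} | OUT={c*f}
  B5: | IN={c*f} | OUT={}
  B6: | IN={} | OUT={b*f}
  B7: | IN={b*f} | OUT={}
  B8: | IN={} | OUT={a*b, a*f}

Merge at B8: IN[B8] = OUT[B7] = {}
Applying B8's transfer function to that IN value gives OUT[B8] (row B8 above).

Answer: {a*b, a*f}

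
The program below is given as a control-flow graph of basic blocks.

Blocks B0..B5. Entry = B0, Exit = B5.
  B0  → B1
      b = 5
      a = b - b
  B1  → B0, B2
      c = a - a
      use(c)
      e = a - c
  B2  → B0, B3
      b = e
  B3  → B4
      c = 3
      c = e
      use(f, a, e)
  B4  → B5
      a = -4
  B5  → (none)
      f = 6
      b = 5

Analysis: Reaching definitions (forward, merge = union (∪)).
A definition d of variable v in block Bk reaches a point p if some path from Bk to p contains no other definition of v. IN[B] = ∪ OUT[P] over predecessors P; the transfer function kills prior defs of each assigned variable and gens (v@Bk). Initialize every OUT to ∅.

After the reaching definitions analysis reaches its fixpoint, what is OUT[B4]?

Per-block solution:
  B0: | IN={a@B0, b@B0, b@B2, c@B1, e@B1} | OUT={a@B0, b@B0, c@B1, e@B1}
  B1: | IN={a@B0, b@B0, c@B1, e@B1} | OUT={a@B0, b@B0, c@B1, e@B1}
  B2: | IN={a@B0, b@B0, c@B1, e@B1} | OUT={a@B0, b@B2, c@B1, e@B1}
  B3: | IN={a@B0, b@B2, c@B1, e@B1} | OUT={a@B0, b@B2, c@B3, e@B1}
  B4: | IN={a@B0, b@B2, c@B3, e@B1} | OUT={a@B4, b@B2, c@B3, e@B1}
  B5: | IN={a@B4, b@B2, c@B3, e@B1} | OUT={a@B4, b@B5, c@B3, e@B1, f@B5}

Merge at B4: IN[B4] = OUT[B3] = {a@B0, b@B2, c@B3, e@B1}
Applying B4's transfer function to that IN value gives OUT[B4] (row B4 above).

Answer: {a@B4, b@B2, c@B3, e@B1}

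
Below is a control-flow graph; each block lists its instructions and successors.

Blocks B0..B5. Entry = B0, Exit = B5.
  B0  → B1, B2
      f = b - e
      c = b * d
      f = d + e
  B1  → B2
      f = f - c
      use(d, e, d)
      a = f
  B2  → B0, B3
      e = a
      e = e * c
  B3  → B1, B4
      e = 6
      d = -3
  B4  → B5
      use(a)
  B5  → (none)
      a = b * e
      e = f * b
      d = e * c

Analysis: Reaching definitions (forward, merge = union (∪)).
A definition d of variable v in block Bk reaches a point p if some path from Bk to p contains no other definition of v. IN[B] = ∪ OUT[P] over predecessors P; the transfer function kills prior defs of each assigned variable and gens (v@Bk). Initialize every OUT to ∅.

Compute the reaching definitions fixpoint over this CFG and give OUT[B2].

Per-block solution:
  B0:   IN={a@B1, c@B0, d@B3, e@B2, f@B0, f@B1}   OUT={a@B1, c@B0, d@B3, e@B2, f@B0}
  B1:   IN={a@B1, c@B0, d@B3, e@B2, e@B3, f@B0, f@B1}   OUT={a@B1, c@B0, d@B3, e@B2, e@B3, f@B1}
  B2:   IN={a@B1, c@B0, d@B3, e@B2, e@B3, f@B0, f@B1}   OUT={a@B1, c@B0, d@B3, e@B2, f@B0, f@B1}
  B3:   IN={a@B1, c@B0, d@B3, e@B2, f@B0, f@B1}   OUT={a@B1, c@B0, d@B3, e@B3, f@B0, f@B1}
  B4:   IN={a@B1, c@B0, d@B3, e@B3, f@B0, f@B1}   OUT={a@B1, c@B0, d@B3, e@B3, f@B0, f@B1}
  B5:   IN={a@B1, c@B0, d@B3, e@B3, f@B0, f@B1}   OUT={a@B5, c@B0, d@B5, e@B5, f@B0, f@B1}

Merge at B2: IN[B2] = OUT[B0] ⊔ OUT[B1] = {a@B1, c@B0, d@B3, e@B2, e@B3, f@B0, f@B1}
Applying B2's transfer function to that IN value gives OUT[B2] (row B2 above).

Answer: {a@B1, c@B0, d@B3, e@B2, f@B0, f@B1}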